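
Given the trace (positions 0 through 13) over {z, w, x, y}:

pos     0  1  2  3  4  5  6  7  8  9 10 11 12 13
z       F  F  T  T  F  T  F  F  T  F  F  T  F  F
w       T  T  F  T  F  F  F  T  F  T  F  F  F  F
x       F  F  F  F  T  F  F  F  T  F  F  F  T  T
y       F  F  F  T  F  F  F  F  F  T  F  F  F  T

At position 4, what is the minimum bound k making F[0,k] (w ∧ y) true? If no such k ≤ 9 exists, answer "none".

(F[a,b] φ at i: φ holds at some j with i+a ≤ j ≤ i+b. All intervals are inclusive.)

Scan j = 4,5,… for (w ∧ y):
  j=4: fails
  j=5: fails
  j=6: fails
  j=7: fails
  j=8: fails
  j=9: holds
First hit at j=9, so smallest k = 9-4 = 5.

5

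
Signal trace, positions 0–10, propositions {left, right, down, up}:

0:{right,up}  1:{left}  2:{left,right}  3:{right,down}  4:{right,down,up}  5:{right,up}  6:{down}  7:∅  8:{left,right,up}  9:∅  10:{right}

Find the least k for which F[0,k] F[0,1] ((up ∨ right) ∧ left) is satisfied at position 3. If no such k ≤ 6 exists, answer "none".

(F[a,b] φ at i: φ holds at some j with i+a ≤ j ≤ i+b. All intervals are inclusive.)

4

Scan j = 3,4,… for F[0,1] ((up ∨ right) ∧ left):
  j=3: fails
  j=4: fails
  j=5: fails
  j=6: fails
  j=7: holds
First hit at j=7, so smallest k = 7-3 = 4.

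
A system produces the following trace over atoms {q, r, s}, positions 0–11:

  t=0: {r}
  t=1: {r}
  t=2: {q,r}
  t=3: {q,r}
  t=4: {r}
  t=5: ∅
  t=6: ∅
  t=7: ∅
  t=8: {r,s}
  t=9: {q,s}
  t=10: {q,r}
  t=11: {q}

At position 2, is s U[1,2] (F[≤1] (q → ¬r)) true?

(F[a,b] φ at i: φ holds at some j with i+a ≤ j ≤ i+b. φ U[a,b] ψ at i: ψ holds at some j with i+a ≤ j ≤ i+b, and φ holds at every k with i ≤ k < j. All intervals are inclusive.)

Need some j in [3,4] with F[≤1] (q → ¬r), and s at every k in [2,j-1].
  j=3: F[≤1] (q → ¬r) holds, but s fails at k=2 → not this j.
  j=4: F[≤1] (q → ¬r) holds, but s fails at k=2 → not this j.
No j in the window works → until fails.

Does not hold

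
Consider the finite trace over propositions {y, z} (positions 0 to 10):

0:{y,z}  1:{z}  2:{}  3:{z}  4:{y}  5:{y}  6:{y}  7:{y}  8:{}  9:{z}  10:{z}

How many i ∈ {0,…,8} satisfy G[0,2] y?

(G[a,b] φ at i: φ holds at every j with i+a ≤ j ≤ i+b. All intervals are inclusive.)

2

Evaluate at each i in [0,8]:
  i=0: ✗ (fails at j=1)
  i=1: ✗ (fails at j=1)
  i=2: ✗ (fails at j=2)
  i=3: ✗ (fails at j=3)
  i=4: ✓ (all of [4,6])
  i=5: ✓ (all of [5,7])
  i=6: ✗ (fails at j=8)
  i=7: ✗ (fails at j=8)
  i=8: ✗ (fails at j=8)
Positions where it holds: {4, 5} → 2.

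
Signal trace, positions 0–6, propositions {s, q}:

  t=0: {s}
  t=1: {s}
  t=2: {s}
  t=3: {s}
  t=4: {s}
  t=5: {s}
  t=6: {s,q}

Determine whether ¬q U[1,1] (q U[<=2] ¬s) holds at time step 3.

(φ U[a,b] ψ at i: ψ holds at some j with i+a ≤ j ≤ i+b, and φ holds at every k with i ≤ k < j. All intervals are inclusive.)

False

Need some j in [4,4] with (q U[<=2] ¬s), and ¬q at every k in [3,j-1].
  j=4: (q U[<=2] ¬s) — fails.
No j in the window works → until fails.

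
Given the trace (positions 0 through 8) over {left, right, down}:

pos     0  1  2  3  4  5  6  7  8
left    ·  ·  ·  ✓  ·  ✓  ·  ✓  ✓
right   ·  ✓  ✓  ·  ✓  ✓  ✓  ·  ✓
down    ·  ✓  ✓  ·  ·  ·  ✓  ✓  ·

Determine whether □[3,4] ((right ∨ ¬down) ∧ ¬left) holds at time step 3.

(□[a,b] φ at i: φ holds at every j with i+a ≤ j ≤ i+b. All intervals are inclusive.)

False

Check ((right ∨ ¬down) ∧ ¬left) at every j in [6,7]:
  j=6: true
  j=7: false
Fails at j=7 → formula fails.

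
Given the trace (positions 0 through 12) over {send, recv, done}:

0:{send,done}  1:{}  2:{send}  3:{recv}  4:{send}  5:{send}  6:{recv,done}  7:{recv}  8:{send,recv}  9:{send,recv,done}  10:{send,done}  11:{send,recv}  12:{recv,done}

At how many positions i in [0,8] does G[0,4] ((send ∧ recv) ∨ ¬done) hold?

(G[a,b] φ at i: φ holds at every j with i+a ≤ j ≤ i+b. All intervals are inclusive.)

Evaluate at each i in [0,8]:
  i=0: ✗ (fails at j=0)
  i=1: ✓ (all of [1,5])
  i=2: ✗ (fails at j=6)
  i=3: ✗ (fails at j=6)
  i=4: ✗ (fails at j=6)
  i=5: ✗ (fails at j=6)
  i=6: ✗ (fails at j=6)
  i=7: ✗ (fails at j=10)
  i=8: ✗ (fails at j=10)
Positions where it holds: {1} → 1.

1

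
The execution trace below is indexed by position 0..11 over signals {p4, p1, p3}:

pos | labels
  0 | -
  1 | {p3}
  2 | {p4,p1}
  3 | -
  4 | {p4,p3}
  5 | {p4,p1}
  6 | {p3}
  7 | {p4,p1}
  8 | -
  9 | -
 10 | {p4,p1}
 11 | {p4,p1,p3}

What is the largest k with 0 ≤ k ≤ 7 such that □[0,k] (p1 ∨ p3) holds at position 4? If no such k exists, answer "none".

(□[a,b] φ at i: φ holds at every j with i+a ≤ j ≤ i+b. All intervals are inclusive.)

(p1 ∨ p3) must hold from j=4 onward; find where it first fails.
  j=4: holds
  j=5: holds
  j=6: holds
  j=7: holds
  j=8: fails
Holds on [4,7], so largest k = 3.

3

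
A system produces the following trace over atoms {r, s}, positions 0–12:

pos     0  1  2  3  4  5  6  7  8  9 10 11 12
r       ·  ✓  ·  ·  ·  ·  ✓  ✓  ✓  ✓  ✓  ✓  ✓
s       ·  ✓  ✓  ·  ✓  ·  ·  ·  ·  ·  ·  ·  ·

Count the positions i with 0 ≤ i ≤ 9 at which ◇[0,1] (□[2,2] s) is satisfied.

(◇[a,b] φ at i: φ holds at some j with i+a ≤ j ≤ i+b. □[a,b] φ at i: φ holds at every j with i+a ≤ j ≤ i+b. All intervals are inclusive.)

3

Evaluate at each i in [0,9]:
  i=0: ✓ (witness j=0)
  i=1: ✓ (witness j=2)
  i=2: ✓ (witness j=2)
  i=3: ✗ (none in [3,4])
  i=4: ✗ (none in [4,5])
  i=5: ✗ (none in [5,6])
  i=6: ✗ (none in [6,7])
  i=7: ✗ (none in [7,8])
  i=8: ✗ (none in [8,9])
  i=9: ✗ (none in [9,10])
Positions where it holds: {0, 1, 2} → 3.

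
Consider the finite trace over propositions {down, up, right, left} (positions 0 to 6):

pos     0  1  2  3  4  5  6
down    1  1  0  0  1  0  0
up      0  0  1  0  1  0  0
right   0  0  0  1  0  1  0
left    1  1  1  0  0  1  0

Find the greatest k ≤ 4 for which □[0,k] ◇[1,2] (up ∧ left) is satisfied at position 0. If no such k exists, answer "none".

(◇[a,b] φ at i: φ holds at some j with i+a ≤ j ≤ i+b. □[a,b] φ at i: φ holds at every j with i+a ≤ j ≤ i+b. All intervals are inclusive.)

1

◇[1,2] (up ∧ left) must hold from j=0 onward; find where it first fails.
  j=0: holds
  j=1: holds
  j=2: fails
Holds on [0,1], so largest k = 1.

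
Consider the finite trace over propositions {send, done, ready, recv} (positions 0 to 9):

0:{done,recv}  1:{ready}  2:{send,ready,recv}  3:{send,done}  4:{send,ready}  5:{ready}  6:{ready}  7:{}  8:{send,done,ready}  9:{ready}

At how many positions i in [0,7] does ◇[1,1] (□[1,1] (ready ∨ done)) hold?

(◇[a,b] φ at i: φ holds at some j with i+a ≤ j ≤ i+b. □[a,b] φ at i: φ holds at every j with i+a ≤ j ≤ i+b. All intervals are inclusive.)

Evaluate at each i in [0,7]:
  i=0: ✓ (witness j=1)
  i=1: ✓ (witness j=2)
  i=2: ✓ (witness j=3)
  i=3: ✓ (witness j=4)
  i=4: ✓ (witness j=5)
  i=5: ✗ (none in [6,6])
  i=6: ✓ (witness j=7)
  i=7: ✓ (witness j=8)
Positions where it holds: {0, 1, 2, 3, 4, 6, 7} → 7.

7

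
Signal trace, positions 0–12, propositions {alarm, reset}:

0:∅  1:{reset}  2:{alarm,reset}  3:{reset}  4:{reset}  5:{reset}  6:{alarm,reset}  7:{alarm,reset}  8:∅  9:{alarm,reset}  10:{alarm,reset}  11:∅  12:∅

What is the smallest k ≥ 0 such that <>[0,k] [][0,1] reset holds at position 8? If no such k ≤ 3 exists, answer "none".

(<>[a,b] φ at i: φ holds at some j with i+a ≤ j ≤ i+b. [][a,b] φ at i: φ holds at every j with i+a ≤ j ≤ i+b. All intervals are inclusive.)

1

Scan j = 8,9,… for [][0,1] reset:
  j=8: fails
  j=9: holds
First hit at j=9, so smallest k = 9-8 = 1.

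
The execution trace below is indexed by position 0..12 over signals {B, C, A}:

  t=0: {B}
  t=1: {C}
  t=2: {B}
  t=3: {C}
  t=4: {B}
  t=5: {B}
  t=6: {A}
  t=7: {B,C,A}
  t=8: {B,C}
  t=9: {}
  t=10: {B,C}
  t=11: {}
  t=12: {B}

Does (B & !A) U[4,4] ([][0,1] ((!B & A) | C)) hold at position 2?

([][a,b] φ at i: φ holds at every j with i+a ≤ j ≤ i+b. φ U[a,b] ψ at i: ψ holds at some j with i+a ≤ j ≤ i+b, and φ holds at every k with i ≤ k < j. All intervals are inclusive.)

Does not hold

Need some j in [6,6] with [][0,1] ((!B & A) | C), and (B & !A) at every k in [2,j-1].
  j=6: [][0,1] ((!B & A) | C) holds, but (B & !A) fails at k=3 → not this j.
No j in the window works → until fails.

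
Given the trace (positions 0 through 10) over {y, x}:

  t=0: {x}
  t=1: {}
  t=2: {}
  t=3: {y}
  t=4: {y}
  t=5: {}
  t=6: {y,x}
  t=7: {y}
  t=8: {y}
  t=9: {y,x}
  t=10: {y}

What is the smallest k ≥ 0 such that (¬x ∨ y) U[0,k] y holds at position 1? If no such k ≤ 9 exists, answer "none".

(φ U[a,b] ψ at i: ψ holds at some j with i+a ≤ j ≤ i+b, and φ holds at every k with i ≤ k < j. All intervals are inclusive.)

2

Need earliest j ≥ 1 with y, and (¬x ∨ y) at every k in [1,j-1].
  j=1: rhs fails.
  j=2: rhs fails.
  j=3: rhs holds; lhs holds on [1,2]. k = 2.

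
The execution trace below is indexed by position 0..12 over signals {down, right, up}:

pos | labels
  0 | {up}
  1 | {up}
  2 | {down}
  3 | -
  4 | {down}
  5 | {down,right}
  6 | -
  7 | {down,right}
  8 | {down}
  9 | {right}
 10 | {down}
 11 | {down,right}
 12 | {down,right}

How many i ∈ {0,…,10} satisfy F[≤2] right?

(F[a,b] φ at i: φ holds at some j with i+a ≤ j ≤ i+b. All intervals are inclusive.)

8

Evaluate at each i in [0,10]:
  i=0: ✗ (none in [0,2])
  i=1: ✗ (none in [1,3])
  i=2: ✗ (none in [2,4])
  i=3: ✓ (witness j=5)
  i=4: ✓ (witness j=5)
  i=5: ✓ (witness j=5)
  i=6: ✓ (witness j=7)
  i=7: ✓ (witness j=7)
  i=8: ✓ (witness j=9)
  i=9: ✓ (witness j=9)
  i=10: ✓ (witness j=11)
Positions where it holds: {3, 4, 5, 6, 7, 8, 9, 10} → 8.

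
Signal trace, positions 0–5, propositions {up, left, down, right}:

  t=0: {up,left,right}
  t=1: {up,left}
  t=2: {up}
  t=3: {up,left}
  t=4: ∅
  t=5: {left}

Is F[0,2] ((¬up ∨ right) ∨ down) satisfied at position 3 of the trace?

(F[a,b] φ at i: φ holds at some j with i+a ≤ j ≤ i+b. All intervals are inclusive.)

Check ((¬up ∨ right) ∨ down) at each j in [3,5]:
  j=3: false
  j=4: true
  j=5: true
Found at j=4 → formula holds.

True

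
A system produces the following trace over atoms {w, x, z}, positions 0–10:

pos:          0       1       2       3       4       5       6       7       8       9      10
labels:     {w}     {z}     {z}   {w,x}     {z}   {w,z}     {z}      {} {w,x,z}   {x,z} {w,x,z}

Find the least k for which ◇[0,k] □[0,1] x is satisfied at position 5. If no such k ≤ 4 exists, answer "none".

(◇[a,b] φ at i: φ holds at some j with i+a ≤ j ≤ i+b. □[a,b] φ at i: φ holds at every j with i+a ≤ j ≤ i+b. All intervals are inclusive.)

Scan j = 5,6,… for □[0,1] x:
  j=5: fails
  j=6: fails
  j=7: fails
  j=8: holds
First hit at j=8, so smallest k = 8-5 = 3.

3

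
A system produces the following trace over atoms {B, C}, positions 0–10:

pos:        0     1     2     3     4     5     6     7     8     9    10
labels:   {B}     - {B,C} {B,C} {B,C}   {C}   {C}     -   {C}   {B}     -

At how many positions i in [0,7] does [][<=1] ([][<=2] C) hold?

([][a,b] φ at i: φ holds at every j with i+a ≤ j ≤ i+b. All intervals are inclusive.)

Evaluate at each i in [0,7]:
  i=0: ✗ (fails at j=0)
  i=1: ✗ (fails at j=1)
  i=2: ✓ (all of [2,3])
  i=3: ✓ (all of [3,4])
  i=4: ✗ (fails at j=5)
  i=5: ✗ (fails at j=5)
  i=6: ✗ (fails at j=6)
  i=7: ✗ (fails at j=7)
Positions where it holds: {2, 3} → 2.

2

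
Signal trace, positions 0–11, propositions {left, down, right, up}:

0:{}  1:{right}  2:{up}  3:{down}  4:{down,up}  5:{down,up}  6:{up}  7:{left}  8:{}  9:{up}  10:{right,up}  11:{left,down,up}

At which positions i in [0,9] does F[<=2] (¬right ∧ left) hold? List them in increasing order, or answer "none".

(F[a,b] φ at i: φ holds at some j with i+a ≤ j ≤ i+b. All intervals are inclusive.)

5, 6, 7, 9

Evaluate at each i in [0,9]:
  i=0: ✗ (none in [0,2])
  i=1: ✗ (none in [1,3])
  i=2: ✗ (none in [2,4])
  i=3: ✗ (none in [3,5])
  i=4: ✗ (none in [4,6])
  i=5: ✓ (witness j=7)
  i=6: ✓ (witness j=7)
  i=7: ✓ (witness j=7)
  i=8: ✗ (none in [8,10])
  i=9: ✓ (witness j=11)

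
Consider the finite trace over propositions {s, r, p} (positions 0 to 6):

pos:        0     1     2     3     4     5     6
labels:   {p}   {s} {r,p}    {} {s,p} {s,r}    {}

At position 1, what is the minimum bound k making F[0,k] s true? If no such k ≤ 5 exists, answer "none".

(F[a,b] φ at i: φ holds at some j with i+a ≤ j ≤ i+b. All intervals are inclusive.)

0

Scan j = 1,2,… for s:
  j=1: holds
First hit at j=1, so smallest k = 1-1 = 0.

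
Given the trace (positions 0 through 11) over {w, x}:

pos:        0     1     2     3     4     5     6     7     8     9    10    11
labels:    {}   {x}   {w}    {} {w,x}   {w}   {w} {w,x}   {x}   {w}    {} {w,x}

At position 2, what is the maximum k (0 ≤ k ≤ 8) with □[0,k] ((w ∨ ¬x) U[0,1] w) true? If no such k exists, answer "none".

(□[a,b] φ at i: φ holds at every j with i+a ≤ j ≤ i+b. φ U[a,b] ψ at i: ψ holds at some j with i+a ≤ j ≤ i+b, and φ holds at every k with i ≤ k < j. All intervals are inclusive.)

((w ∨ ¬x) U[0,1] w) must hold from j=2 onward; find where it first fails.
  j=2: holds
  j=3: holds
  j=4: holds
  j=5: holds
  j=6: holds
  j=7: holds
  j=8: fails
Holds on [2,7], so largest k = 5.

5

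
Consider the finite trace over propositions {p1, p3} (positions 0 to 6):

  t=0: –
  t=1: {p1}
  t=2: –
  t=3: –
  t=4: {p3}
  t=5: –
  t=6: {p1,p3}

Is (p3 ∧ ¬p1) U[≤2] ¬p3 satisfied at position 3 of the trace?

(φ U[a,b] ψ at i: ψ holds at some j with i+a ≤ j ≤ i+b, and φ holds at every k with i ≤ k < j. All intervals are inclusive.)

Yes

Need some j in [3,5] with ¬p3, and (p3 ∧ ¬p1) at every k in [3,j-1].
  j=3: ¬p3 holds; no prefix to check → satisfied.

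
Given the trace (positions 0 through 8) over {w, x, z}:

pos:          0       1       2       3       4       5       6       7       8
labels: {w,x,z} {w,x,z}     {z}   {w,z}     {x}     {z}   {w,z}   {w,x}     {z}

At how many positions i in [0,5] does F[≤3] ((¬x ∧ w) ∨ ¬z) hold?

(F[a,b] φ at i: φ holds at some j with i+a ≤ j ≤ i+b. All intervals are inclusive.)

6

Evaluate at each i in [0,5]:
  i=0: ✓ (witness j=3)
  i=1: ✓ (witness j=3)
  i=2: ✓ (witness j=3)
  i=3: ✓ (witness j=3)
  i=4: ✓ (witness j=4)
  i=5: ✓ (witness j=6)
Positions where it holds: {0, 1, 2, 3, 4, 5} → 6.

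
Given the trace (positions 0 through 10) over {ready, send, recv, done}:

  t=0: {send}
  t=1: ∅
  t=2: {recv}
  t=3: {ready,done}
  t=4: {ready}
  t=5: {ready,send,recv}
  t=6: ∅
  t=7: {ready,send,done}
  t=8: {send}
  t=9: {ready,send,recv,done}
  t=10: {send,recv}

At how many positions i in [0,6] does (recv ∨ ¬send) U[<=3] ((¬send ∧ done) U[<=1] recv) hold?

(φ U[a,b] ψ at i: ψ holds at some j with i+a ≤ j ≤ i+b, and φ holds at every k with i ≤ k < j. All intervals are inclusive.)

Evaluate at each i in [0,6]:
  i=0: ✗ (lhs fails at k=0 before rhs at j=2)
  i=1: ✓ (rhs at j=2; lhs holds on [1,1])
  i=2: ✓ (rhs at j=2)
  i=3: ✓ (rhs at j=5; lhs holds on [3,4])
  i=4: ✓ (rhs at j=5; lhs holds on [4,4])
  i=5: ✓ (rhs at j=5)
  i=6: ✗ (lhs fails at k=7 before rhs at j=9)
Positions where it holds: {1, 2, 3, 4, 5} → 5.

5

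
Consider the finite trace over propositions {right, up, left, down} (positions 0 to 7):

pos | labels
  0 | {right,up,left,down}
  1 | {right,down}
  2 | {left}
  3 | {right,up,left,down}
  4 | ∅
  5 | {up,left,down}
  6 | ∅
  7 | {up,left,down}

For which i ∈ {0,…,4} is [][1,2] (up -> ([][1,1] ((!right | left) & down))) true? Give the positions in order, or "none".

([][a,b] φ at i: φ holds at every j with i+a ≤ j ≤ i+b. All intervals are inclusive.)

0

Evaluate at each i in [0,4]:
  i=0: ✓ (all of [1,2])
  i=1: ✗ (fails at j=3)
  i=2: ✗ (fails at j=3)
  i=3: ✗ (fails at j=5)
  i=4: ✗ (fails at j=5)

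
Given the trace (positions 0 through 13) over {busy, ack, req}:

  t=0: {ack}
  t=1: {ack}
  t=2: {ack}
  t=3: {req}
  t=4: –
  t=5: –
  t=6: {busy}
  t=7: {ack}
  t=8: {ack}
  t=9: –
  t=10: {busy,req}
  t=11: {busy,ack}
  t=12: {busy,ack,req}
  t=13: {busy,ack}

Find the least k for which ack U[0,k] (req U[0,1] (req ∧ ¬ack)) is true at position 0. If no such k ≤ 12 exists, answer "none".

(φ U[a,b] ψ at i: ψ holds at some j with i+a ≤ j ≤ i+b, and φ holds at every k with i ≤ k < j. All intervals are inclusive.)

Need earliest j ≥ 0 with (req U[0,1] (req ∧ ¬ack)), and ack at every k in [0,j-1].
  j=0: rhs fails.
  j=1: rhs fails.
  j=2: rhs fails.
  j=3: rhs holds; lhs holds on [0,2]. k = 3.

3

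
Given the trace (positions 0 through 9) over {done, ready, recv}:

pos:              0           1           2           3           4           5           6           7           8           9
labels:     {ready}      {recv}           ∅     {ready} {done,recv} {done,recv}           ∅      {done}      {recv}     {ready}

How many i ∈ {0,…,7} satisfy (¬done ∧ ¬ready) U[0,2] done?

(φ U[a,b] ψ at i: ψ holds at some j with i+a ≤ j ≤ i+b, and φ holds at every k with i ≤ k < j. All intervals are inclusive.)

4

Evaluate at each i in [0,7]:
  i=0: ✗ (no rhs in [0,2])
  i=1: ✗ (no rhs in [1,3])
  i=2: ✗ (lhs fails at k=3 before rhs at j=4)
  i=3: ✗ (lhs fails at k=3 before rhs at j=4)
  i=4: ✓ (rhs at j=4)
  i=5: ✓ (rhs at j=5)
  i=6: ✓ (rhs at j=7; lhs holds on [6,6])
  i=7: ✓ (rhs at j=7)
Positions where it holds: {4, 5, 6, 7} → 4.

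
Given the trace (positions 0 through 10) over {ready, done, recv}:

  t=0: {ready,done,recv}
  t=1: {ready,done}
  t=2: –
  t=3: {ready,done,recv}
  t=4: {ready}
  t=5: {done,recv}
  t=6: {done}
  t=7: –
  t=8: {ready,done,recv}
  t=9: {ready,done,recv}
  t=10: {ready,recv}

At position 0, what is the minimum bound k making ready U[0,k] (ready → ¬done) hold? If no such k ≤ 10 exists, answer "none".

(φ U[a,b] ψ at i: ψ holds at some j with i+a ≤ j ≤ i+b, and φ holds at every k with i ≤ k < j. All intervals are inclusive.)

Need earliest j ≥ 0 with (ready → ¬done), and ready at every k in [0,j-1].
  j=0: rhs fails.
  j=1: rhs fails.
  j=2: rhs holds; lhs holds on [0,1]. k = 2.

2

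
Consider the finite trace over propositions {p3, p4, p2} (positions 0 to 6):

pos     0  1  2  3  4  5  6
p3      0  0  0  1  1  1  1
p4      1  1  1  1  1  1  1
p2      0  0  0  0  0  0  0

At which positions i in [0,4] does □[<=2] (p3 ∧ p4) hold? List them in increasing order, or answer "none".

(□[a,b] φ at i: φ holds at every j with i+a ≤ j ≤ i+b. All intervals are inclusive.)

Evaluate at each i in [0,4]:
  i=0: ✗ (fails at j=0)
  i=1: ✗ (fails at j=1)
  i=2: ✗ (fails at j=2)
  i=3: ✓ (all of [3,5])
  i=4: ✓ (all of [4,6])

3, 4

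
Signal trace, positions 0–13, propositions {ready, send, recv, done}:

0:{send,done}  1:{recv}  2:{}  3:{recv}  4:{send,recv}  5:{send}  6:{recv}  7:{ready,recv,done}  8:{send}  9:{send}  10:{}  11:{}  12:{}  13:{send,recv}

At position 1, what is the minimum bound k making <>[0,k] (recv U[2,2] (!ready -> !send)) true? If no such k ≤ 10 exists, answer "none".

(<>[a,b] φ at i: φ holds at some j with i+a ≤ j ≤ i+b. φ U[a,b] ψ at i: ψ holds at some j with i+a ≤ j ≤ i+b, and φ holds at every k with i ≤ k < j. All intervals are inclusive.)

Scan j = 1,2,… for (recv U[2,2] (!ready -> !send)):
  j=1: fails
  j=2: fails
  j=3: fails
  j=4: fails
  j=5: fails
  j=6: fails
  j=7: fails
  j=8: fails
  j=9: fails
  j=10: fails
  j=11: fails
No j in [1,11] satisfies it → none.

none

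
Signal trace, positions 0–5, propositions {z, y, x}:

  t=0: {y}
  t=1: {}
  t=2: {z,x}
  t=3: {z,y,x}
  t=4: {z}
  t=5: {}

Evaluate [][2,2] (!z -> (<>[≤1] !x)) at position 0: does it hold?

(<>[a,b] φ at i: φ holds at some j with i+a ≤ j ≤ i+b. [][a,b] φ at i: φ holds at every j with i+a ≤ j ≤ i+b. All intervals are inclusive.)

Check (!z -> (<>[≤1] !x)) at every j in [2,2]:
  j=2: antecedent false → ✓
All positions satisfy it → formula holds.

Holds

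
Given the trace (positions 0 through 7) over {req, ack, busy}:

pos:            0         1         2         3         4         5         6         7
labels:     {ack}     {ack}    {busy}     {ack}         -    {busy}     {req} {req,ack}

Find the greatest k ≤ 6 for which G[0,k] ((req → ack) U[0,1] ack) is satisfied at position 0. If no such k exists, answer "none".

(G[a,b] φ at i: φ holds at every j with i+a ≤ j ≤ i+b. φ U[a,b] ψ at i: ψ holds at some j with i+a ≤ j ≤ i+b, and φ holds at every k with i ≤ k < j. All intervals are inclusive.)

((req → ack) U[0,1] ack) must hold from j=0 onward; find where it first fails.
  j=0: holds
  j=1: holds
  j=2: holds
  j=3: holds
  j=4: fails
Holds on [0,3], so largest k = 3.

3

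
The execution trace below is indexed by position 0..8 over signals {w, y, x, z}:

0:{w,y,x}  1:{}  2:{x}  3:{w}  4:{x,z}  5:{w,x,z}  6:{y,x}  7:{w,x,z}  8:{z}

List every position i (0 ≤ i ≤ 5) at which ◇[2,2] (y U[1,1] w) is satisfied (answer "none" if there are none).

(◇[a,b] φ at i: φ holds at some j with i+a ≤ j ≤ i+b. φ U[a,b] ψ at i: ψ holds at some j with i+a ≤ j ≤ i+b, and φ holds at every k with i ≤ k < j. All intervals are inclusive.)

4

Evaluate at each i in [0,5]:
  i=0: ✗ (none in [2,2])
  i=1: ✗ (none in [3,3])
  i=2: ✗ (none in [4,4])
  i=3: ✗ (none in [5,5])
  i=4: ✓ (witness j=6)
  i=5: ✗ (none in [7,7])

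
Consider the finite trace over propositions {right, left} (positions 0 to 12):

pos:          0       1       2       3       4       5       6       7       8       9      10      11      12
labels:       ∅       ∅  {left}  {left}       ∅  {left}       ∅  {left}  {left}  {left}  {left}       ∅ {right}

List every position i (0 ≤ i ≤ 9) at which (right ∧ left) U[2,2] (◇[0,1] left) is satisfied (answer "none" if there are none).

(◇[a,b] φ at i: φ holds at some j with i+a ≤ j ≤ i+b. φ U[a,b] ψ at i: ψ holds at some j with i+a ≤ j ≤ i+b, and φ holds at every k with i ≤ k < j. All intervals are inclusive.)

Evaluate at each i in [0,9]:
  i=0: ✗ (lhs fails at k=0 before rhs at j=2)
  i=1: ✗ (lhs fails at k=1 before rhs at j=3)
  i=2: ✗ (lhs fails at k=2 before rhs at j=4)
  i=3: ✗ (lhs fails at k=3 before rhs at j=5)
  i=4: ✗ (lhs fails at k=4 before rhs at j=6)
  i=5: ✗ (lhs fails at k=5 before rhs at j=7)
  i=6: ✗ (lhs fails at k=6 before rhs at j=8)
  i=7: ✗ (lhs fails at k=7 before rhs at j=9)
  i=8: ✗ (lhs fails at k=8 before rhs at j=10)
  i=9: ✗ (no rhs in [11,11])

none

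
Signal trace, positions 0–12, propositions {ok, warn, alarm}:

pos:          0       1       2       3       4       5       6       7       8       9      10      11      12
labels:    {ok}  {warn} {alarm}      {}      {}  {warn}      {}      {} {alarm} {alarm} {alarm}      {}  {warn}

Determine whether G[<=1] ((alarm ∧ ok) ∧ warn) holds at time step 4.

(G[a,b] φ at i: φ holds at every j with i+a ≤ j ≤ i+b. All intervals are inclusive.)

Check ((alarm ∧ ok) ∧ warn) at every j in [4,5]:
  j=4: false
  j=5: false
Fails at j=4 → formula fails.

No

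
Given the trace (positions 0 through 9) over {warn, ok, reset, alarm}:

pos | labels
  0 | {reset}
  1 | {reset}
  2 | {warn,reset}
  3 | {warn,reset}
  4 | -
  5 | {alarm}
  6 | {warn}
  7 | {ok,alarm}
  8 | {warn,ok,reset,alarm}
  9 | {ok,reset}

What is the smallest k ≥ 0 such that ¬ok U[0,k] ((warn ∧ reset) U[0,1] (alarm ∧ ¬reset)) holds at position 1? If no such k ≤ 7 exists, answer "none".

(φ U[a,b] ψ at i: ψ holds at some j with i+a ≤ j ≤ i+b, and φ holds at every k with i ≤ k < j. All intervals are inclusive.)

4

Need earliest j ≥ 1 with ((warn ∧ reset) U[0,1] (alarm ∧ ¬reset)), and ¬ok at every k in [1,j-1].
  j=1: rhs fails.
  j=2: rhs fails.
  j=3: rhs fails.
  j=4: rhs fails.
  j=5: rhs holds; lhs holds on [1,4]. k = 4.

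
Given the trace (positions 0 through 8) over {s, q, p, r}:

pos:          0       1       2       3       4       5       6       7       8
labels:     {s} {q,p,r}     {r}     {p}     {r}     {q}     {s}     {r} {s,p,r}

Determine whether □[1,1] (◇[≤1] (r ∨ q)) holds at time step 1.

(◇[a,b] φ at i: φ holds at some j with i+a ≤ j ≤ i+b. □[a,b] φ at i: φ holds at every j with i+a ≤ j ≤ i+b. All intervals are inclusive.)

True

Check ◇[≤1] (r ∨ q) at every j in [2,2]:
  j=2: holds (witness at 2)
All positions satisfy it → formula holds.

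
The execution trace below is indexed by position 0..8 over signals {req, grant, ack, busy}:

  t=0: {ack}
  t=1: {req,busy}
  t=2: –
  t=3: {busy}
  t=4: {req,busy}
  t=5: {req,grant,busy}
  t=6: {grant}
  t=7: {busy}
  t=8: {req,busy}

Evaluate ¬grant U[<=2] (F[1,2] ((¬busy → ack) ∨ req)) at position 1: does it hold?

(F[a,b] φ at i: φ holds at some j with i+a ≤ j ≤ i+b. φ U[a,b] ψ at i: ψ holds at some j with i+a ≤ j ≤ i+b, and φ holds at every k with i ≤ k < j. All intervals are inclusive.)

Yes

Need some j in [1,3] with F[1,2] ((¬busy → ack) ∨ req), and ¬grant at every k in [1,j-1].
  j=1: F[1,2] ((¬busy → ack) ∨ req) holds; no prefix to check → satisfied.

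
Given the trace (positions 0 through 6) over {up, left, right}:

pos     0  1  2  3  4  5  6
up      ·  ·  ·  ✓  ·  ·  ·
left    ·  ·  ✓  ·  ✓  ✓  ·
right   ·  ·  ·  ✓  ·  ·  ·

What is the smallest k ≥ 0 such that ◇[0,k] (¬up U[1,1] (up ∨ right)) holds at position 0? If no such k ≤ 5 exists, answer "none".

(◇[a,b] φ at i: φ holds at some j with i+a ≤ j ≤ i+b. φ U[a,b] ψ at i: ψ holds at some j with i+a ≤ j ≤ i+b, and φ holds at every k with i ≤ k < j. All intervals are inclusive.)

2

Scan j = 0,1,… for (¬up U[1,1] (up ∨ right)):
  j=0: fails
  j=1: fails
  j=2: holds
First hit at j=2, so smallest k = 2-0 = 2.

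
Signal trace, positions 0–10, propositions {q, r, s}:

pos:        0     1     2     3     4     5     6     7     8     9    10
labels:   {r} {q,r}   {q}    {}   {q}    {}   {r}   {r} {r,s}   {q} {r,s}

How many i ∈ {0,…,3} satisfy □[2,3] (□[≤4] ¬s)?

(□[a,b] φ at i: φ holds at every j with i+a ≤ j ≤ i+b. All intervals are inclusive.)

Evaluate at each i in [0,3]:
  i=0: ✓ (all of [2,3])
  i=1: ✗ (fails at j=4)
  i=2: ✗ (fails at j=4)
  i=3: ✗ (fails at j=5)
Positions where it holds: {0} → 1.

1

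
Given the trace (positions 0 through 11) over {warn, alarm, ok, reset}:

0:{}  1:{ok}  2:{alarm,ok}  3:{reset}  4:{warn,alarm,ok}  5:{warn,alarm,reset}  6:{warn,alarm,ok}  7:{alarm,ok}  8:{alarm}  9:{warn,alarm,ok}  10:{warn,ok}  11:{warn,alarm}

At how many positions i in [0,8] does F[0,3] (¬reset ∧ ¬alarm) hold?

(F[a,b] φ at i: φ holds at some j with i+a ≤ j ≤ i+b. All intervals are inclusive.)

Evaluate at each i in [0,8]:
  i=0: ✓ (witness j=0)
  i=1: ✓ (witness j=1)
  i=2: ✗ (none in [2,5])
  i=3: ✗ (none in [3,6])
  i=4: ✗ (none in [4,7])
  i=5: ✗ (none in [5,8])
  i=6: ✗ (none in [6,9])
  i=7: ✓ (witness j=10)
  i=8: ✓ (witness j=10)
Positions where it holds: {0, 1, 7, 8} → 4.

4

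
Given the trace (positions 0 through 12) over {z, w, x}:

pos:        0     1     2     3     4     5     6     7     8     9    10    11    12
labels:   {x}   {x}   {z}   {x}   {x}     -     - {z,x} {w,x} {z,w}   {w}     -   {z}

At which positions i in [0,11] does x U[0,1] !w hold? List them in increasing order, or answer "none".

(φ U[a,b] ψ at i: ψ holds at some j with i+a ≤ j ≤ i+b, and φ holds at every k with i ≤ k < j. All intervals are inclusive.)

Evaluate at each i in [0,11]:
  i=0: ✓ (rhs at j=0)
  i=1: ✓ (rhs at j=1)
  i=2: ✓ (rhs at j=2)
  i=3: ✓ (rhs at j=3)
  i=4: ✓ (rhs at j=4)
  i=5: ✓ (rhs at j=5)
  i=6: ✓ (rhs at j=6)
  i=7: ✓ (rhs at j=7)
  i=8: ✗ (no rhs in [8,9])
  i=9: ✗ (no rhs in [9,10])
  i=10: ✗ (lhs fails at k=10 before rhs at j=11)
  i=11: ✓ (rhs at j=11)

0, 1, 2, 3, 4, 5, 6, 7, 11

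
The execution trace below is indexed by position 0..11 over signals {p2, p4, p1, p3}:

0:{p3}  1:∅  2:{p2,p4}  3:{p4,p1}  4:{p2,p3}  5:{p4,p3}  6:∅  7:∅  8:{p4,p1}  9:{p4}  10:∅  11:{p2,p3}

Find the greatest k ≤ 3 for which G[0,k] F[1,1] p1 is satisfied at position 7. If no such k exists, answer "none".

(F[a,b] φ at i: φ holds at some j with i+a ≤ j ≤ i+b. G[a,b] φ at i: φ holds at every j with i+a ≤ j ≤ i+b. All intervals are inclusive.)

F[1,1] p1 must hold from j=7 onward; find where it first fails.
  j=7: holds
  j=8: fails
Holds on [7,7], so largest k = 0.

0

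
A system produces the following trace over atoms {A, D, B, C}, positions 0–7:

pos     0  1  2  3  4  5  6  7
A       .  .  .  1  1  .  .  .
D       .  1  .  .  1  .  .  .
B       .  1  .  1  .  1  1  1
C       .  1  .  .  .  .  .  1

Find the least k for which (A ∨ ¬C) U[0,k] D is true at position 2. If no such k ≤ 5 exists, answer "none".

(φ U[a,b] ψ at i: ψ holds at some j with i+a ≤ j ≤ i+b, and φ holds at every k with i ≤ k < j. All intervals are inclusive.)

Need earliest j ≥ 2 with D, and (A ∨ ¬C) at every k in [2,j-1].
  j=2: rhs fails.
  j=3: rhs fails.
  j=4: rhs holds; lhs holds on [2,3]. k = 2.

2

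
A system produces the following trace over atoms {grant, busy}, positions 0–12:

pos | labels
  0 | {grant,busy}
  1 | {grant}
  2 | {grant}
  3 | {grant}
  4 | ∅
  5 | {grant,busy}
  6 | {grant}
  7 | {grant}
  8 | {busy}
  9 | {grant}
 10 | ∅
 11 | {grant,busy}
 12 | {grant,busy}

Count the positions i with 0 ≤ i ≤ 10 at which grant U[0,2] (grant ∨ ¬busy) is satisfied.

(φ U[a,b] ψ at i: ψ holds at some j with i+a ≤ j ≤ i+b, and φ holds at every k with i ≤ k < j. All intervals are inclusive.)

Evaluate at each i in [0,10]:
  i=0: ✓ (rhs at j=0)
  i=1: ✓ (rhs at j=1)
  i=2: ✓ (rhs at j=2)
  i=3: ✓ (rhs at j=3)
  i=4: ✓ (rhs at j=4)
  i=5: ✓ (rhs at j=5)
  i=6: ✓ (rhs at j=6)
  i=7: ✓ (rhs at j=7)
  i=8: ✗ (lhs fails at k=8 before rhs at j=9)
  i=9: ✓ (rhs at j=9)
  i=10: ✓ (rhs at j=10)
Positions where it holds: {0, 1, 2, 3, 4, 5, 6, 7, 9, 10} → 10.

10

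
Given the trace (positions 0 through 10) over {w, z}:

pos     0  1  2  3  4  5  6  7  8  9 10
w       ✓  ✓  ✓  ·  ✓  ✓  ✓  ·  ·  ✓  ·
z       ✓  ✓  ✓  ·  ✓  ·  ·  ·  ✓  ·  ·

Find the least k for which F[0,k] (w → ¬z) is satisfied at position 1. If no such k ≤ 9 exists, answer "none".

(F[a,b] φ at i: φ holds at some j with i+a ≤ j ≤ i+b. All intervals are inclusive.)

Scan j = 1,2,… for (w → ¬z):
  j=1: fails
  j=2: fails
  j=3: holds
First hit at j=3, so smallest k = 3-1 = 2.

2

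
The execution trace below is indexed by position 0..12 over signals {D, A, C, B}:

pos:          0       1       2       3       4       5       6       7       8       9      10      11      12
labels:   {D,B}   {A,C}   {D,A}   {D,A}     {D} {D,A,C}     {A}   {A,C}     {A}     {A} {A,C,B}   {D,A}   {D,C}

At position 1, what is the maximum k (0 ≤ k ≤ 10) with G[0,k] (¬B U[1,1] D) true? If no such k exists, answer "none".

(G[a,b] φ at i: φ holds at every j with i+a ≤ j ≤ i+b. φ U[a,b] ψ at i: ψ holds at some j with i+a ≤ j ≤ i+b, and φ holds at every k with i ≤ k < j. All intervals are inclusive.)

(¬B U[1,1] D) must hold from j=1 onward; find where it first fails.
  j=1: holds
  j=2: holds
  j=3: holds
  j=4: holds
  j=5: fails
Holds on [1,4], so largest k = 3.

3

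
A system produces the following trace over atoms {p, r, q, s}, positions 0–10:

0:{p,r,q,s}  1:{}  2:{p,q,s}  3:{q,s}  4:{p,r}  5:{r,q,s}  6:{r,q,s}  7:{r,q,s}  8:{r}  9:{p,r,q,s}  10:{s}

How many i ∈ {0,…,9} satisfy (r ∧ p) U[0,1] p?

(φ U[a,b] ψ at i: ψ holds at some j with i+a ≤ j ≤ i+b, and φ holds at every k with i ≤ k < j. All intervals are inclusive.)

4

Evaluate at each i in [0,9]:
  i=0: ✓ (rhs at j=0)
  i=1: ✗ (lhs fails at k=1 before rhs at j=2)
  i=2: ✓ (rhs at j=2)
  i=3: ✗ (lhs fails at k=3 before rhs at j=4)
  i=4: ✓ (rhs at j=4)
  i=5: ✗ (no rhs in [5,6])
  i=6: ✗ (no rhs in [6,7])
  i=7: ✗ (no rhs in [7,8])
  i=8: ✗ (lhs fails at k=8 before rhs at j=9)
  i=9: ✓ (rhs at j=9)
Positions where it holds: {0, 2, 4, 9} → 4.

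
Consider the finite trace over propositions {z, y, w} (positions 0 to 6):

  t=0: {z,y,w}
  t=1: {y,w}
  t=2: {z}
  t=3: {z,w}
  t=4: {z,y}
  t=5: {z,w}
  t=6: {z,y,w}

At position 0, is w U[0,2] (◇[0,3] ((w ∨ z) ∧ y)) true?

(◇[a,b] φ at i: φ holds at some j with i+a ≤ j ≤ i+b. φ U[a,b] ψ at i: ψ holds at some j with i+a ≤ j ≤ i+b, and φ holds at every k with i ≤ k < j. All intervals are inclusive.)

Holds

Need some j in [0,2] with ◇[0,3] ((w ∨ z) ∧ y), and w at every k in [0,j-1].
  j=0: ◇[0,3] ((w ∨ z) ∧ y) holds; no prefix to check → satisfied.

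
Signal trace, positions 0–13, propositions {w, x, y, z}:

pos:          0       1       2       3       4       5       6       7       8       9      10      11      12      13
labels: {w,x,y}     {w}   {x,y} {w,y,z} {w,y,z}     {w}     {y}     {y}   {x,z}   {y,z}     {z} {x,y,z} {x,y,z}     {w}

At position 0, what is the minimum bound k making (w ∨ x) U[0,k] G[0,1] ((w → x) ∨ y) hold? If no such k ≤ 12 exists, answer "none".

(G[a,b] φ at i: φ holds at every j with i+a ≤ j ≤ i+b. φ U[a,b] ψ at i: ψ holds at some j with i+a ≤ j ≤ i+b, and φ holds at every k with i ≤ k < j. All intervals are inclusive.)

2

Need earliest j ≥ 0 with G[0,1] ((w → x) ∨ y), and (w ∨ x) at every k in [0,j-1].
  j=0: rhs fails.
  j=1: rhs fails.
  j=2: rhs holds; lhs holds on [0,1]. k = 2.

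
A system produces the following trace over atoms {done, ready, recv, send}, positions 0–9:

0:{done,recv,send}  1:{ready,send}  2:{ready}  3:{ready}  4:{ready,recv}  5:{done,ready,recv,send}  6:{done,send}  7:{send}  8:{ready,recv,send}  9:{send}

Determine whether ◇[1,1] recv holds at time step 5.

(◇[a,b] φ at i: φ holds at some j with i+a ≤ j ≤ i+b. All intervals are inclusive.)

Does not hold

Check recv at each j in [6,6]:
  j=6: false
No position in the window satisfies it → formula fails.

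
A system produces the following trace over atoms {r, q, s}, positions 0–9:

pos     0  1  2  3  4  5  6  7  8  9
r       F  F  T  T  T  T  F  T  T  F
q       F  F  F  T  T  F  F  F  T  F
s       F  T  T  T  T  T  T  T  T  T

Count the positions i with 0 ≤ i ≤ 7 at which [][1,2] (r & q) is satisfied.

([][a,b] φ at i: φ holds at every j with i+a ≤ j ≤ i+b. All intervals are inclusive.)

1

Evaluate at each i in [0,7]:
  i=0: ✗ (fails at j=1)
  i=1: ✗ (fails at j=2)
  i=2: ✓ (all of [3,4])
  i=3: ✗ (fails at j=5)
  i=4: ✗ (fails at j=5)
  i=5: ✗ (fails at j=6)
  i=6: ✗ (fails at j=7)
  i=7: ✗ (fails at j=9)
Positions where it holds: {2} → 1.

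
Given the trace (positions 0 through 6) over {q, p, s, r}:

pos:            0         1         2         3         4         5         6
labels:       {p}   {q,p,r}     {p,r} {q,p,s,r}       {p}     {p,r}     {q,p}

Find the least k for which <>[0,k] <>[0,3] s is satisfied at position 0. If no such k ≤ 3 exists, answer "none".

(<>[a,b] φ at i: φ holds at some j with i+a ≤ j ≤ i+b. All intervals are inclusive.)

Scan j = 0,1,… for <>[0,3] s:
  j=0: holds
First hit at j=0, so smallest k = 0-0 = 0.

0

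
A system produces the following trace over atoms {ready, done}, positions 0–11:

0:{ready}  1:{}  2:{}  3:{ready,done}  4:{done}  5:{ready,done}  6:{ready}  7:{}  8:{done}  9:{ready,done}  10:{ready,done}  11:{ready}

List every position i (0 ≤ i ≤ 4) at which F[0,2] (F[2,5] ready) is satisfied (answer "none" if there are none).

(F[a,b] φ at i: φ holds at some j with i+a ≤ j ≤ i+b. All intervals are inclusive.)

Evaluate at each i in [0,4]:
  i=0: ✓ (witness j=0)
  i=1: ✓ (witness j=1)
  i=2: ✓ (witness j=2)
  i=3: ✓ (witness j=3)
  i=4: ✓ (witness j=4)

0, 1, 2, 3, 4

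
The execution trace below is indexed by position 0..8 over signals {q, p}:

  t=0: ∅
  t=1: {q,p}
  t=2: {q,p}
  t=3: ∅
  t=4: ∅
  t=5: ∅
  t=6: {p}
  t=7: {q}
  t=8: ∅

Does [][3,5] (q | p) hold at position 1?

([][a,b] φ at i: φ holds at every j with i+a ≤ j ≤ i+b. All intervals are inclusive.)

Does not hold

Check (q | p) at every j in [4,6]:
  j=4: false
  j=5: false
  j=6: true
Fails at j=4 → formula fails.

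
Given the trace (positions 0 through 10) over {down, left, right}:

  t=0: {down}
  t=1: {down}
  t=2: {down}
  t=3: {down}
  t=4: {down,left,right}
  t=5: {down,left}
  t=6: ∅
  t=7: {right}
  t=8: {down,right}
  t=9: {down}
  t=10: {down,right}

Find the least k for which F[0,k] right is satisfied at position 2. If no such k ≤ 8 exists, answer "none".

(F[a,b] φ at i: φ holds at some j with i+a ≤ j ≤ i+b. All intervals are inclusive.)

Scan j = 2,3,… for right:
  j=2: fails
  j=3: fails
  j=4: holds
First hit at j=4, so smallest k = 4-2 = 2.

2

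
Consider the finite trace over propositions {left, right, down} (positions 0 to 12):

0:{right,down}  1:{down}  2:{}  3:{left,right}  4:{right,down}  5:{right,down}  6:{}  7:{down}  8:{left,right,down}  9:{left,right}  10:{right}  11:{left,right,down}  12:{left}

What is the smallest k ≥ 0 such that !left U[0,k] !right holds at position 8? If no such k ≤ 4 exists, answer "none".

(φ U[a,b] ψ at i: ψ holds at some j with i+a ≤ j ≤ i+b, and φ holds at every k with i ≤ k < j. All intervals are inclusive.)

Need earliest j ≥ 8 with !right, and !left at every k in [8,j-1].
  j=8: rhs fails.
  j=9: rhs fails.
  j=10: rhs fails.
  j=11: rhs fails.
  j=12: rhs holds but lhs fails at k=8.
No witness within the range → none.

none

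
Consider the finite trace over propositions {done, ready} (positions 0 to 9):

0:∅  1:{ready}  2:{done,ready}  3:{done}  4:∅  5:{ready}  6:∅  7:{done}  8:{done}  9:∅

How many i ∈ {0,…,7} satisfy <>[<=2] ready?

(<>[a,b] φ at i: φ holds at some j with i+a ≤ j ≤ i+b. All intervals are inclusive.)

6

Evaluate at each i in [0,7]:
  i=0: ✓ (witness j=1)
  i=1: ✓ (witness j=1)
  i=2: ✓ (witness j=2)
  i=3: ✓ (witness j=5)
  i=4: ✓ (witness j=5)
  i=5: ✓ (witness j=5)
  i=6: ✗ (none in [6,8])
  i=7: ✗ (none in [7,9])
Positions where it holds: {0, 1, 2, 3, 4, 5} → 6.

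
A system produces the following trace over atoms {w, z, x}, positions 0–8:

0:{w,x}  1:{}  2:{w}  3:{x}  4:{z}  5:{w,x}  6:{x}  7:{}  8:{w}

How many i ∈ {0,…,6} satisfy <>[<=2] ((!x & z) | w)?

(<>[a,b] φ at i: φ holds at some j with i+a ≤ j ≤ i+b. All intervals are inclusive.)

Evaluate at each i in [0,6]:
  i=0: ✓ (witness j=0)
  i=1: ✓ (witness j=2)
  i=2: ✓ (witness j=2)
  i=3: ✓ (witness j=4)
  i=4: ✓ (witness j=4)
  i=5: ✓ (witness j=5)
  i=6: ✓ (witness j=8)
Positions where it holds: {0, 1, 2, 3, 4, 5, 6} → 7.

7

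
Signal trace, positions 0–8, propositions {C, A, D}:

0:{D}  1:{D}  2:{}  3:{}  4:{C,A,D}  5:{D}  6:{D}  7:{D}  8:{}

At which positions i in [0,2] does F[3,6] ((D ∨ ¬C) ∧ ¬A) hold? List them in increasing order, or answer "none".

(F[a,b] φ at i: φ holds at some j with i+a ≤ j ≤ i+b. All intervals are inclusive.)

Evaluate at each i in [0,2]:
  i=0: ✓ (witness j=3)
  i=1: ✓ (witness j=5)
  i=2: ✓ (witness j=5)

0, 1, 2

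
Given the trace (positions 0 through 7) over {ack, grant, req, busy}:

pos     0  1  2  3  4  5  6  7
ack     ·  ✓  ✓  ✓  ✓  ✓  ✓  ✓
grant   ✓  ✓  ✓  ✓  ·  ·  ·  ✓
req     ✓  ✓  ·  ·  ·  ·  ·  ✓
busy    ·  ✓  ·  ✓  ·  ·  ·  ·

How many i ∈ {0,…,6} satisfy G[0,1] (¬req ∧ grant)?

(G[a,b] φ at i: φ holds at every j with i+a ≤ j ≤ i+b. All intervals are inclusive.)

Evaluate at each i in [0,6]:
  i=0: ✗ (fails at j=0)
  i=1: ✗ (fails at j=1)
  i=2: ✓ (all of [2,3])
  i=3: ✗ (fails at j=4)
  i=4: ✗ (fails at j=4)
  i=5: ✗ (fails at j=5)
  i=6: ✗ (fails at j=6)
Positions where it holds: {2} → 1.

1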